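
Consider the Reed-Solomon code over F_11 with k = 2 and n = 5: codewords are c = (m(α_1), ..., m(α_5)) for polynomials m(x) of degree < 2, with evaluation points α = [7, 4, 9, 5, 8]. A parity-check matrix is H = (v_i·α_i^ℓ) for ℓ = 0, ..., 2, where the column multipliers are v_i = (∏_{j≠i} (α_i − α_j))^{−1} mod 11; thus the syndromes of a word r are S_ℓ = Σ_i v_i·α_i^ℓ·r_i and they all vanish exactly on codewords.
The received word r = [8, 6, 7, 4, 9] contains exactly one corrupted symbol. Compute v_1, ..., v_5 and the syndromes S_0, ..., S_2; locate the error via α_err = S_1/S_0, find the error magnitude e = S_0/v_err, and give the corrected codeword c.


S = (8, 1, 7), error at position 1, error magnitude e = 8, c = [0, 6, 7, 4, 9].

Step 1: column multipliers v_i = (∏_{j≠i}(α_i − α_j))^{−1} mod 11.
  i = 1 (α = 7): (7−4)(7−9)(7−5)(7−8) = 3·(−2)·2·(−1) = 12 ≡ 1, so v_1 = 1^{−1} = 1 (mod 11).
  i = 2 (α = 4): (4−7)(4−9)(4−5)(4−8) = (−3)·(−5)·(−1)·(−4) = 60 ≡ 5, so v_2 = 5^{−1} = 9 (mod 11).
  i = 3 (α = 9): (9−7)(9−4)(9−5)(9−8) = 2·5·4·1 = 40 ≡ 7, so v_3 = 7^{−1} = 8 (mod 11).
  i = 4 (α = 5): (5−7)(5−4)(5−9)(5−8) = (−2)·1·(−4)·(−3) = −24 ≡ 9, so v_4 = 9^{−1} = 5 (mod 11).
  i = 5 (α = 8): (8−7)(8−4)(8−9)(8−5) = 1·4·(−1)·3 = −12 ≡ 10, so v_5 = 10^{−1} = 10 (mod 11).
  v = [1, 9, 8, 5, 10].
Step 2: syndromes of r = [8, 6, 7, 4, 9] (all sums mod 11).
  S_0 = Σ v_i r_i = 1·8 + 9·6 + 8·7 + 5·4 + 10·9 = 228 ≡ 8.
  S_1 = Σ v_i α_i r_i = 1·7·8 + 9·4·6 + 8·9·7 + 5·5·4 + 10·8·9 = 1596 ≡ 1.
  α_i^2 mod 11 = [5, 5, 4, 3, 9].
  S_2 = Σ v_i α_i^2 r_i = 1·5·8 + 9·5·6 + 8·4·7 + 5·3·4 + 10·9·9 = 1404 ≡ 7.
  S = (8, 1, 7) ≠ 0, so r is not a codeword (an error is present).
Step 3: locate the error. For a single error e at position i, S_ℓ = v_i·e·α_i^ℓ, so α_err = S_1/S_0.
  S_0^{−1} = 8^{−1} = 7 (mod 11), so α_err = 1·7 = 7 ≡ 7 = α_1. Error position i = 1.
  Consistency check: S_2/S_1 = 7·1 = 7 ≡ 7 = α_err ✓ (single-error assumption holds).
Step 4: error magnitude e = S_0/v_1 = S_0·∏_{j≠1}(α_1 − α_j) = 8·1 = 8 ≡ 8 (mod 11).
Step 5: correct position 1: c_1 = r_1 − e = 8 − 8 ≡ 0 (mod 11). Hence c = [0, 6, 7, 4, 9].
  Check: interpolating c through the α_i gives m(x) = 3 + 9·x (degree < 2) with m(α_i) = c_i for every i, so c is indeed a codeword.


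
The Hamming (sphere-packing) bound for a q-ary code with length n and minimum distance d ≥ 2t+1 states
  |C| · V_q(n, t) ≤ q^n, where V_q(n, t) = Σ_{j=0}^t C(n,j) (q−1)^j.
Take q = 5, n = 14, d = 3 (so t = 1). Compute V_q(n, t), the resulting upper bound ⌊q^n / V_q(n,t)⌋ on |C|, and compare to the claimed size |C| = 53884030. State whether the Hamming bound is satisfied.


V_q(n, t) = 57, q^n = 6103515625, Hamming bound = 107079221, |C| = 53884030 ≤ bound (satisfied).

Step 1: Compute V_q(n, t) = Σ_{j=0}^1 C(n, j) (q−1)^j.
  j = 0: C(14,0)·(4)^0 = 1·1 = 1.
  j = 1: C(14,1)·(4)^1 = 14·4 = 56.
  V_q(n, t) = 1 + 56 = 57.
Step 2: q^n = 5^14 = 6103515625.
Step 3: Hamming bound ⌊q^n / V_q(n,t)⌋ = ⌊6103515625/57⌋ = 107079221.
Step 4: Compare |C| = 53884030 to 107079221: satisfied.
The claimed |C| lies below the Hamming bound.


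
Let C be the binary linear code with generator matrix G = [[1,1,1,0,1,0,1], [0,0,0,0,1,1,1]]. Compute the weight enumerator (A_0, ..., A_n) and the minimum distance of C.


Weight distribution: A_0 = 1, A_3 = 1, A_4 = 1, A_5 = 1. Minimum distance d = 3.

Enumerate all 2^2 = 4 messages m ∈ F_2^2.
For each, compute codeword c = mG in F_2^7, then tally its weight.
  m = 00 → c = 0000000, weight = 0.
  m = 10 → c = 1110101, weight = 5.
  m = 01 → c = 0000111, weight = 3.
  m = 11 → c = 1110010, weight = 4.
Tally weights:
  weight 0: 1 codewords.
  weight 3: 1 codewords.
  weight 4: 1 codewords.
  weight 5: 1 codewords.
Minimum distance d = smallest w > 0 with A_w > 0 = 3.
Sanity: Σ A_w = 4 = 2^2 = 4 ✓.


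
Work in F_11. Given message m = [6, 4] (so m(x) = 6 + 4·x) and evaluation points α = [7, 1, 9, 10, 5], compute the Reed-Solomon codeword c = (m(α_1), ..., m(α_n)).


c = [1, 10, 9, 2, 4]

Message polynomial: m(x) = 6 + 4·x (mod 11).
For each evaluation point α_i, compute m(α_i) mod 11:
  α_1 = 7: Horner steps 4 → 1, so m(7) = 1.
  α_2 = 1: Horner steps 4 → 10, so m(1) = 10.
  α_3 = 9: Horner steps 4 → 9, so m(9) = 9.
  α_4 = 10: Horner steps 4 → 2, so m(10) = 2.
  α_5 = 5: Horner steps 4 → 4, so m(5) = 4.
Codeword c = [1, 10, 9, 2, 4] ∈ F_11^5.


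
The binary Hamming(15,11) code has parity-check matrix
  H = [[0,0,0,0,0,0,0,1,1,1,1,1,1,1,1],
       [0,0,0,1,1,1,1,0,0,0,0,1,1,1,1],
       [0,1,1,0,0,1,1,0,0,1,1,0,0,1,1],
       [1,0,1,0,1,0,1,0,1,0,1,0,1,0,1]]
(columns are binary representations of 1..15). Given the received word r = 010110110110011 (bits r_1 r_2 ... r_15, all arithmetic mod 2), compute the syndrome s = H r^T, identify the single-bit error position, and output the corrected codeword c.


s = (1, 1, 0, 0)^T, error position = 12, corrected codeword c = 010110110111011

Compute s = H r^T mod 2 one row at a time:
  s_1 = 1 + 0 + 1 + 1 + 0 + 0 + 1 + 1 = 5 ≡ 1 (mod 2).
  s_2 = 1 + 1 + 0 + 1 + 0 + 0 + 1 + 1 = 5 ≡ 1 (mod 2).
  s_3 = 1 + 0 + 0 + 1 + 1 + 1 + 1 + 1 = 6 ≡ 0 (mod 2).
  s_4 = 0 + 0 + 1 + 1 + 0 + 1 + 0 + 1 = 4 ≡ 0 (mod 2).
s = (1, 1, 0, 0)^T — this equals column 12 of H (binary 1100), so error is at position 12.
Correct: flip bit 12 of r = 010110110110011 to get c = 010110110111011.


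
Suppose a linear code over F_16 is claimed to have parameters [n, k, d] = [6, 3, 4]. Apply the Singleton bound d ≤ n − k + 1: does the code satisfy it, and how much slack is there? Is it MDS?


Singleton RHS = n − k + 1 = 4, slack = 0, bound satisfied, MDS.

Singleton bound: d ≤ n − k + 1.
Here n = 6, k = 3, so n − k + 1 = 4.
Given d = 4, check d ≤ 4: YES.
Slack = (n − k + 1) − d = 0.
The code is MDS (slack = 0).
Description: the claimed parameters are [6, 3, 4]_16; such a code would be MDS (meets Singleton bound).


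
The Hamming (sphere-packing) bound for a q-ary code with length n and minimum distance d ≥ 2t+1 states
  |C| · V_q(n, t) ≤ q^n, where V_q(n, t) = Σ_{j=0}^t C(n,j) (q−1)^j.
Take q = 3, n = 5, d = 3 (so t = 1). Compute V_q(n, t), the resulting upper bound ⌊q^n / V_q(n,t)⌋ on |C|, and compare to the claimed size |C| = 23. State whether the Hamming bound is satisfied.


V_q(n, t) = 11, q^n = 243, Hamming bound = 22, |C| = 23 > bound (violated).

Step 1: Compute V_q(n, t) = Σ_{j=0}^1 C(n, j) (q−1)^j.
  j = 0: C(5,0)·(2)^0 = 1·1 = 1.
  j = 1: C(5,1)·(2)^1 = 5·2 = 10.
  V_q(n, t) = 1 + 10 = 11.
Step 2: q^n = 3^5 = 243.
Step 3: Hamming bound ⌊q^n / V_q(n,t)⌋ = ⌊243/11⌋ = 22.
Step 4: Compare |C| = 23 to 22: violated.
The claimed |C| lies above the Hamming bound, so no 3-ary code of length 5 with d ≥ 3 can have 23 codewords.


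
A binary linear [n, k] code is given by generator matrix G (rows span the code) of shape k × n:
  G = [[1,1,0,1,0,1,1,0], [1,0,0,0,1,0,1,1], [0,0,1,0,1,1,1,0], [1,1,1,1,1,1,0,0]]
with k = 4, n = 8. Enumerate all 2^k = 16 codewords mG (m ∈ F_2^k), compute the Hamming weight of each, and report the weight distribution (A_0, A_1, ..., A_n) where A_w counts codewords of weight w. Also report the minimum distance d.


Weight distribution: A_0 = 1, A_1 = 1, A_3 = 2, A_4 = 5, A_5 = 5, A_6 = 2. Minimum distance d = 1.

Enumerate all 2^4 = 16 messages m ∈ F_2^4.
For each, compute codeword c = mG in F_2^8, then tally its weight.
  m = 0000 → c = 00000000, weight = 0.
  m = 1000 → c = 11010110, weight = 5.
  m = 0100 → c = 10001011, weight = 4.
  m = 1100 → c = 01011101, weight = 5.
  m = 0010 → c = 00101110, weight = 4.
  m = 1010 → c = 11111000, weight = 5.
  m = 0110 → c = 10100101, weight = 4.
  m = 1110 → c = 01110011, weight = 5.
  m = 0001 → c = 11111100, weight = 6.
  m = 1001 → c = 00101010, weight = 3.
  m = 0101 → c = 01110111, weight = 6.
  m = 1101 → c = 10100001, weight = 3.
  m = 0011 → c = 11010010, weight = 4.
  m = 1011 → c = 00000100, weight = 1.
  m = 0111 → c = 01011001, weight = 4.
  m = 1111 → c = 10001111, weight = 5.
Tally weights:
  weight 0: 1 codewords.
  weight 1: 1 codewords.
  weight 3: 2 codewords.
  weight 4: 5 codewords.
  weight 5: 5 codewords.
  weight 6: 2 codewords.
Minimum distance d = smallest w > 0 with A_w > 0 = 1.
Sanity: Σ A_w = 16 = 2^4 = 16 ✓.


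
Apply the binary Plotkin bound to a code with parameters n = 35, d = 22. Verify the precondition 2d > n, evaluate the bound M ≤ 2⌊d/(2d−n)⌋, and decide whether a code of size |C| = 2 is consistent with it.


Plotkin bound M ≤ 4; given |C| = 2 ≤ bound (satisfied).

Check applicability: 2d = 44, n = 35.
2d − n = 9 > 0, so Plotkin applies.
Compute d/(2d−n) = 22/9 ≈ 2.4444.
⌊d/(2d−n)⌋ = 2.
Plotkin bound: M ≤ 2·2 = 4.
Given |C| = 2, check: satisfied.
This |C| is below the Plotkin bound.


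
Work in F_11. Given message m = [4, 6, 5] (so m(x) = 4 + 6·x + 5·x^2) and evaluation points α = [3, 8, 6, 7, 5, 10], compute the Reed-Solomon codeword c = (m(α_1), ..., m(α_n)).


c = [1, 9, 0, 5, 5, 3]

Message polynomial: m(x) = 4 + 6·x + 5·x^2 (mod 11).
For each evaluation point α_i, compute m(α_i) mod 11:
  α_1 = 3: Horner steps 5 → 10 → 1, so m(3) = 1.
  α_2 = 8: Horner steps 5 → 2 → 9, so m(8) = 9.
  α_3 = 6: Horner steps 5 → 3 → 0, so m(6) = 0.
  α_4 = 7: Horner steps 5 → 8 → 5, so m(7) = 5.
  α_5 = 5: Horner steps 5 → 9 → 5, so m(5) = 5.
  α_6 = 10: Horner steps 5 → 1 → 3, so m(10) = 3.
Codeword c = [1, 9, 0, 5, 5, 3] ∈ F_11^6.


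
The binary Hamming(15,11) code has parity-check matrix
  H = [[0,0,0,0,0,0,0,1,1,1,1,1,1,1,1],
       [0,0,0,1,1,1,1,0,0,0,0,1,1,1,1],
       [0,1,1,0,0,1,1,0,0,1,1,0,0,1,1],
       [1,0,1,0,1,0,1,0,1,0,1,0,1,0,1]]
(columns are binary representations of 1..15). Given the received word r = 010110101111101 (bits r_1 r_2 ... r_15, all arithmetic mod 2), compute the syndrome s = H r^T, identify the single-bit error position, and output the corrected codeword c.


s = (0, 0, 1, 0)^T, error position = 2, corrected codeword c = 000110101111101

Compute s = H r^T mod 2 one row at a time:
  s_1 = 0 + 1 + 1 + 1 + 1 + 1 + 0 + 1 = 6 ≡ 0 (mod 2).
  s_2 = 1 + 1 + 0 + 1 + 1 + 1 + 0 + 1 = 6 ≡ 0 (mod 2).
  s_3 = 1 + 0 + 0 + 1 + 1 + 1 + 0 + 1 = 5 ≡ 1 (mod 2).
  s_4 = 0 + 0 + 1 + 1 + 1 + 1 + 1 + 1 = 6 ≡ 0 (mod 2).
s = (0, 0, 1, 0)^T — this equals column 2 of H (binary 0010), so error is at position 2.
Correct: flip bit 2 of r = 010110101111101 to get c = 000110101111101.


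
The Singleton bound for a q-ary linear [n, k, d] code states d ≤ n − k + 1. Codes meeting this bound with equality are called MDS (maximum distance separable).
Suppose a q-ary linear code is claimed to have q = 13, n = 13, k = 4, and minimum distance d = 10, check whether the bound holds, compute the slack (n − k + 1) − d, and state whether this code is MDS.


Singleton RHS = n − k + 1 = 10, slack = 0, bound satisfied, MDS.

Singleton bound: d ≤ n − k + 1.
Here n = 13, k = 4, so n − k + 1 = 10.
Given d = 10, check d ≤ 10: YES.
Slack = (n − k + 1) − d = 0.
The code is MDS (slack = 0).
Description: the claimed parameters are [13, 4, 10]_13; such a code would be MDS (meets Singleton bound).


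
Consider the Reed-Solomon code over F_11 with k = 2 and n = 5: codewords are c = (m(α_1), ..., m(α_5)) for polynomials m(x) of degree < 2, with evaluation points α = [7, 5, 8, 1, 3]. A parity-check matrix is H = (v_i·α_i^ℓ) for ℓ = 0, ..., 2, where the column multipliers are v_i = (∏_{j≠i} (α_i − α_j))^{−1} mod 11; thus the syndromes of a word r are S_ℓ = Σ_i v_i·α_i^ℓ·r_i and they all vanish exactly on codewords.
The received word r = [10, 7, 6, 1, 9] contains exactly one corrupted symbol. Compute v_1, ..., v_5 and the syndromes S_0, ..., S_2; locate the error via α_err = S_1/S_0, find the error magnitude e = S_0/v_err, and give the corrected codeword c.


S = (2, 6, 7), error at position 5, error magnitude e = 5, c = [10, 7, 6, 1, 4].

Step 1: column multipliers v_i = (∏_{j≠i}(α_i − α_j))^{−1} mod 11.
  i = 1 (α = 7): (7−5)(7−8)(7−1)(7−3) = 2·(−1)·6·4 = −48 ≡ 7, so v_1 = 7^{−1} = 8 (mod 11).
  i = 2 (α = 5): (5−7)(5−8)(5−1)(5−3) = (−2)·(−3)·4·2 = 48 ≡ 4, so v_2 = 4^{−1} = 3 (mod 11).
  i = 3 (α = 8): (8−7)(8−5)(8−1)(8−3) = 1·3·7·5 = 105 ≡ 6, so v_3 = 6^{−1} = 2 (mod 11).
  i = 4 (α = 1): (1−7)(1−5)(1−8)(1−3) = (−6)·(−4)·(−7)·(−2) = 336 ≡ 6, so v_4 = 6^{−1} = 2 (mod 11).
  i = 5 (α = 3): (3−7)(3−5)(3−8)(3−1) = (−4)·(−2)·(−5)·2 = −80 ≡ 8, so v_5 = 8^{−1} = 7 (mod 11).
  v = [8, 3, 2, 2, 7].
Step 2: syndromes of r = [10, 7, 6, 1, 9] (all sums mod 11).
  S_0 = Σ v_i r_i = 8·10 + 3·7 + 2·6 + 2·1 + 7·9 = 178 ≡ 2.
  S_1 = Σ v_i α_i r_i = 8·7·10 + 3·5·7 + 2·8·6 + 2·1·1 + 7·3·9 = 952 ≡ 6.
  α_i^2 mod 11 = [5, 3, 9, 1, 9].
  S_2 = Σ v_i α_i^2 r_i = 8·5·10 + 3·3·7 + 2·9·6 + 2·1·1 + 7·9·9 = 1140 ≡ 7.
  S = (2, 6, 7) ≠ 0, so r is not a codeword (an error is present).
Step 3: locate the error. For a single error e at position i, S_ℓ = v_i·e·α_i^ℓ, so α_err = S_1/S_0.
  S_0^{−1} = 2^{−1} = 6 (mod 11), so α_err = 6·6 = 36 ≡ 3 = α_5. Error position i = 5.
  Consistency check: S_2/S_1 = 7·2 = 14 ≡ 3 = α_err ✓ (single-error assumption holds).
Step 4: error magnitude e = S_0/v_5 = S_0·∏_{j≠5}(α_5 − α_j) = 2·8 = 16 ≡ 5 (mod 11).
Step 5: correct position 5: c_5 = r_5 − e = 9 − 5 ≡ 4 (mod 11). Hence c = [10, 7, 6, 1, 4].
  Check: interpolating c through the α_i gives m(x) = 5 + 7·x (degree < 2) with m(α_i) = c_i for every i, so c is indeed a codeword.


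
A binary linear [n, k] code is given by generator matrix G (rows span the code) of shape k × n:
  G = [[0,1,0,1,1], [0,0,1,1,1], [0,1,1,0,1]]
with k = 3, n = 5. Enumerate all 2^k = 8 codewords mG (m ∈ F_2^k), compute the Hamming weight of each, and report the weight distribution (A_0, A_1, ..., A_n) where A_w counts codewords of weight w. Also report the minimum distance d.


Weight distribution: A_0 = 1, A_1 = 1, A_2 = 3, A_3 = 3. Minimum distance d = 1.

Enumerate all 2^3 = 8 messages m ∈ F_2^3.
For each, compute codeword c = mG in F_2^5, then tally its weight.
  m = 000 → c = 00000, weight = 0.
  m = 100 → c = 01011, weight = 3.
  m = 010 → c = 00111, weight = 3.
  m = 110 → c = 01100, weight = 2.
  m = 001 → c = 01101, weight = 3.
  m = 101 → c = 00110, weight = 2.
  m = 011 → c = 01010, weight = 2.
  m = 111 → c = 00001, weight = 1.
Tally weights:
  weight 0: 1 codewords.
  weight 1: 1 codewords.
  weight 2: 3 codewords.
  weight 3: 3 codewords.
Minimum distance d = smallest w > 0 with A_w > 0 = 1.
Sanity: Σ A_w = 8 = 2^3 = 8 ✓.


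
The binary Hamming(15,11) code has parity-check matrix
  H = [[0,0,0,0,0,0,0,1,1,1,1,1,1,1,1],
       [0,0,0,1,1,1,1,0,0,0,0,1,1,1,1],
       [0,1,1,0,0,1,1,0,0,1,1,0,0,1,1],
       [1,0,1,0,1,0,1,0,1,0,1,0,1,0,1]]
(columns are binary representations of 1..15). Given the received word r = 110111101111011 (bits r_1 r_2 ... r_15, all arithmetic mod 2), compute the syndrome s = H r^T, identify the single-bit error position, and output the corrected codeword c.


s = (0, 1, 1, 0)^T, error position = 6, corrected codeword c = 110110101111011

Compute s = H r^T mod 2 one row at a time:
  s_1 = 0 + 1 + 1 + 1 + 1 + 0 + 1 + 1 = 6 ≡ 0 (mod 2).
  s_2 = 1 + 1 + 1 + 1 + 1 + 0 + 1 + 1 = 7 ≡ 1 (mod 2).
  s_3 = 1 + 0 + 1 + 1 + 1 + 1 + 1 + 1 = 7 ≡ 1 (mod 2).
  s_4 = 1 + 0 + 1 + 1 + 1 + 1 + 0 + 1 = 6 ≡ 0 (mod 2).
s = (0, 1, 1, 0)^T — this equals column 6 of H (binary 0110), so error is at position 6.
Correct: flip bit 6 of r = 110111101111011 to get c = 110110101111011.


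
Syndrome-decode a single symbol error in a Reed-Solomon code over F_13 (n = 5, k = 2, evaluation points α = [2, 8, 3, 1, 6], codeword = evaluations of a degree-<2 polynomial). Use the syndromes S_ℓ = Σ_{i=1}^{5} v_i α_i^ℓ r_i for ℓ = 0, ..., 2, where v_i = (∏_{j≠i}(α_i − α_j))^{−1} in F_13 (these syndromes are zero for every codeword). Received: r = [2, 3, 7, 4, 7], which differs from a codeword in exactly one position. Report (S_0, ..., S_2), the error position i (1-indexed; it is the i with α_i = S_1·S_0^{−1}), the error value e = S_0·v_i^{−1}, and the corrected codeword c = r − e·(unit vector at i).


S = (5, 2, 6), error at position 3, error magnitude e = 7, c = [2, 3, 0, 4, 7].

Step 1: column multipliers v_i = (∏_{j≠i}(α_i − α_j))^{−1} mod 13.
  i = 1 (α = 2): (2−8)(2−3)(2−1)(2−6) = (−6)·(−1)·1·(−4) = −24 ≡ 2, so v_1 = 2^{−1} = 7 (mod 13).
  i = 2 (α = 8): (8−2)(8−3)(8−1)(8−6) = 6·5·7·2 = 420 ≡ 4, so v_2 = 4^{−1} = 10 (mod 13).
  i = 3 (α = 3): (3−2)(3−8)(3−1)(3−6) = 1·(−5)·2·(−3) = 30 ≡ 4, so v_3 = 4^{−1} = 10 (mod 13).
  i = 4 (α = 1): (1−2)(1−8)(1−3)(1−6) = (−1)·(−7)·(−2)·(−5) = 70 ≡ 5, so v_4 = 5^{−1} = 8 (mod 13).
  i = 5 (α = 6): (6−2)(6−8)(6−3)(6−1) = 4·(−2)·3·5 = −120 ≡ 10, so v_5 = 10^{−1} = 4 (mod 13).
  v = [7, 10, 10, 8, 4].
Step 2: syndromes of r = [2, 3, 7, 4, 7] (all sums mod 13).
  S_0 = Σ v_i r_i = 7·2 + 10·3 + 10·7 + 8·4 + 4·7 = 174 ≡ 5.
  S_1 = Σ v_i α_i r_i = 7·2·2 + 10·8·3 + 10·3·7 + 8·1·4 + 4·6·7 = 678 ≡ 2.
  α_i^2 mod 13 = [4, 12, 9, 1, 10].
  S_2 = Σ v_i α_i^2 r_i = 7·4·2 + 10·12·3 + 10·9·7 + 8·1·4 + 4·10·7 = 1358 ≡ 6.
  S = (5, 2, 6) ≠ 0, so r is not a codeword (an error is present).
Step 3: locate the error. For a single error e at position i, S_ℓ = v_i·e·α_i^ℓ, so α_err = S_1/S_0.
  S_0^{−1} = 5^{−1} = 8 (mod 13), so α_err = 2·8 = 16 ≡ 3 = α_3. Error position i = 3.
  Consistency check: S_2/S_1 = 6·7 = 42 ≡ 3 = α_err ✓ (single-error assumption holds).
Step 4: error magnitude e = S_0/v_3 = S_0·∏_{j≠3}(α_3 − α_j) = 5·4 = 20 ≡ 7 (mod 13).
Step 5: correct position 3: c_3 = r_3 − e = 7 − 7 ≡ 0 (mod 13). Hence c = [2, 3, 0, 4, 7].
  Check: interpolating c through the α_i gives m(x) = 6 + 11·x (degree < 2) with m(α_i) = c_i for every i, so c is indeed a codeword.


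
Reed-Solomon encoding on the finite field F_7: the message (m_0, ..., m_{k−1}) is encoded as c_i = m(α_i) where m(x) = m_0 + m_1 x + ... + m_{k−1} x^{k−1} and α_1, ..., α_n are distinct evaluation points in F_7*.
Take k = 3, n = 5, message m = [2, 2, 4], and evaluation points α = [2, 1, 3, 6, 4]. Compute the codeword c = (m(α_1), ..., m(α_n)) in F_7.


c = [1, 1, 2, 4, 4]

Message polynomial: m(x) = 2 + 2·x + 4·x^2 (mod 7).
For each evaluation point α_i, compute m(α_i) mod 7:
  α_1 = 2: Horner steps 4 → 3 → 1, so m(2) = 1.
  α_2 = 1: Horner steps 4 → 6 → 1, so m(1) = 1.
  α_3 = 3: Horner steps 4 → 0 → 2, so m(3) = 2.
  α_4 = 6: Horner steps 4 → 5 → 4, so m(6) = 4.
  α_5 = 4: Horner steps 4 → 4 → 4, so m(4) = 4.
Codeword c = [1, 1, 2, 4, 4] ∈ F_7^5.


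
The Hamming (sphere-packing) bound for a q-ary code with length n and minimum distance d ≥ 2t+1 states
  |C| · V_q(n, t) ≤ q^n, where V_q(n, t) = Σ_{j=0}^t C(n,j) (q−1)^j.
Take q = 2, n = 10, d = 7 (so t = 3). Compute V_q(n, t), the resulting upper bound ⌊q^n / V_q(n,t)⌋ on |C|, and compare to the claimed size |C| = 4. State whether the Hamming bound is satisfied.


V_q(n, t) = 176, q^n = 1024, Hamming bound = 5, |C| = 4 ≤ bound (satisfied).

Step 1: Compute V_q(n, t) = Σ_{j=0}^3 C(n, j) (q−1)^j.
  j = 0: C(10,0)·(1)^0 = 1·1 = 1.
  j = 1: C(10,1)·(1)^1 = 10·1 = 10.
  j = 2: C(10,2)·(1)^2 = 45·1 = 45.
  j = 3: C(10,3)·(1)^3 = 120·1 = 120.
  V_q(n, t) = 1 + 10 + 45 + 120 = 176.
Step 2: q^n = 2^10 = 1024.
Step 3: Hamming bound ⌊q^n / V_q(n,t)⌋ = ⌊1024/176⌋ = 5.
Step 4: Compare |C| = 4 to 5: satisfied.
The claimed |C| lies below the Hamming bound.


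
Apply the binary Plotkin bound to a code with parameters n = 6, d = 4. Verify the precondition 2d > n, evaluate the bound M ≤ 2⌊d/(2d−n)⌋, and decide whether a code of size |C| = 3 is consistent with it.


Plotkin bound M ≤ 4; given |C| = 3 ≤ bound (satisfied).

Check applicability: 2d = 8, n = 6.
2d − n = 2 > 0, so Plotkin applies.
Compute d/(2d−n) = 4/2 ≈ 2.0000.
⌊d/(2d−n)⌋ = 2.
Plotkin bound: M ≤ 2·2 = 4.
Given |C| = 3, check: satisfied.
This |C| is below the Plotkin bound.


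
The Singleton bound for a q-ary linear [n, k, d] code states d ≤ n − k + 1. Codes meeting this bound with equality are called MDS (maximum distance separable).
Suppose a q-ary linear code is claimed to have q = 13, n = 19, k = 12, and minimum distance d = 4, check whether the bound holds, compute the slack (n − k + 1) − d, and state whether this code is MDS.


Singleton RHS = n − k + 1 = 8, slack = 4, bound satisfied, not MDS.

Singleton bound: d ≤ n − k + 1.
Here n = 19, k = 12, so n − k + 1 = 8.
Given d = 4, check d ≤ 8: YES.
Slack = (n − k + 1) − d = 4.
The code is NOT MDS (slack = 4 > 0).
Description: the claimed parameters are [19, 12, 4]_13; such a code would be non-MDS.


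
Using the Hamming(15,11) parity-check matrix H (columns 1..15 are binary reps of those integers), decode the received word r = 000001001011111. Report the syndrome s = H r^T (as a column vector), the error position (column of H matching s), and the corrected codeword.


s = (0, 1, 0, 0)^T, error position = 4, corrected codeword c = 000101001011111

Compute s = H r^T mod 2 one row at a time:
  s_1 = 0 + 1 + 0 + 1 + 1 + 1 + 1 + 1 = 6 ≡ 0 (mod 2).
  s_2 = 0 + 0 + 1 + 0 + 1 + 1 + 1 + 1 = 5 ≡ 1 (mod 2).
  s_3 = 0 + 0 + 1 + 0 + 0 + 1 + 1 + 1 = 4 ≡ 0 (mod 2).
  s_4 = 0 + 0 + 0 + 0 + 1 + 1 + 1 + 1 = 4 ≡ 0 (mod 2).
s = (0, 1, 0, 0)^T — this equals column 4 of H (binary 0100), so error is at position 4.
Correct: flip bit 4 of r = 000001001011111 to get c = 000101001011111.


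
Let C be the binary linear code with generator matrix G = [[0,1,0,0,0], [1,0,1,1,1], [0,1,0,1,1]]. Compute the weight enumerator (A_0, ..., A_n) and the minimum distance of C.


Weight distribution: A_0 = 1, A_1 = 1, A_2 = 2, A_3 = 2, A_4 = 1, A_5 = 1. Minimum distance d = 1.

Enumerate all 2^3 = 8 messages m ∈ F_2^3.
For each, compute codeword c = mG in F_2^5, then tally its weight.
  m = 000 → c = 00000, weight = 0.
  m = 100 → c = 01000, weight = 1.
  m = 010 → c = 10111, weight = 4.
  m = 110 → c = 11111, weight = 5.
  m = 001 → c = 01011, weight = 3.
  m = 101 → c = 00011, weight = 2.
  m = 011 → c = 11100, weight = 3.
  m = 111 → c = 10100, weight = 2.
Tally weights:
  weight 0: 1 codewords.
  weight 1: 1 codewords.
  weight 2: 2 codewords.
  weight 3: 2 codewords.
  weight 4: 1 codewords.
  weight 5: 1 codewords.
Minimum distance d = smallest w > 0 with A_w > 0 = 1.
Sanity: Σ A_w = 8 = 2^3 = 8 ✓.


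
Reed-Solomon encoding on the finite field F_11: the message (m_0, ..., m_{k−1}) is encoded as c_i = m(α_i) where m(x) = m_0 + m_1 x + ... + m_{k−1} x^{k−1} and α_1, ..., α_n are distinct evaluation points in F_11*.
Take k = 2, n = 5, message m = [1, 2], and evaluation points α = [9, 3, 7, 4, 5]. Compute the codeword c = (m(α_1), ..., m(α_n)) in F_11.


c = [8, 7, 4, 9, 0]

Message polynomial: m(x) = 1 + 2·x (mod 11).
For each evaluation point α_i, compute m(α_i) mod 11:
  α_1 = 9: Horner steps 2 → 8, so m(9) = 8.
  α_2 = 3: Horner steps 2 → 7, so m(3) = 7.
  α_3 = 7: Horner steps 2 → 4, so m(7) = 4.
  α_4 = 4: Horner steps 2 → 9, so m(4) = 9.
  α_5 = 5: Horner steps 2 → 0, so m(5) = 0.
Codeword c = [8, 7, 4, 9, 0] ∈ F_11^5.


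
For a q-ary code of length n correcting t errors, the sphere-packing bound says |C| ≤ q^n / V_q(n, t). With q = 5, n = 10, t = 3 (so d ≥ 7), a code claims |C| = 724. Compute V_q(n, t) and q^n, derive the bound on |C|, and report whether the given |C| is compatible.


V_q(n, t) = 8441, q^n = 9765625, Hamming bound = 1156, |C| = 724 ≤ bound (satisfied).

Step 1: Compute V_q(n, t) = Σ_{j=0}^3 C(n, j) (q−1)^j.
  j = 0: C(10,0)·(4)^0 = 1·1 = 1.
  j = 1: C(10,1)·(4)^1 = 10·4 = 40.
  j = 2: C(10,2)·(4)^2 = 45·16 = 720.
  j = 3: C(10,3)·(4)^3 = 120·64 = 7680.
  V_q(n, t) = 1 + 40 + 720 + 7680 = 8441.
Step 2: q^n = 5^10 = 9765625.
Step 3: Hamming bound ⌊q^n / V_q(n,t)⌋ = ⌊9765625/8441⌋ = 1156.
Step 4: Compare |C| = 724 to 1156: satisfied.
The claimed |C| lies below the Hamming bound.


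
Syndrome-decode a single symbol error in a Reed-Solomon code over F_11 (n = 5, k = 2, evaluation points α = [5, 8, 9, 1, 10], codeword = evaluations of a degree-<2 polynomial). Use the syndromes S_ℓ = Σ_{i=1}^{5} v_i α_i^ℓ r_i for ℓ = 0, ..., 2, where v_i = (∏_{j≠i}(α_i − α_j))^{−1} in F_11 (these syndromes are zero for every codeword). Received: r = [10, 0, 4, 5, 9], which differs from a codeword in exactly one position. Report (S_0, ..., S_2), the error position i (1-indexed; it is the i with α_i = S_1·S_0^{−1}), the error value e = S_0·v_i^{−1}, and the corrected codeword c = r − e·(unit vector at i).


S = (6, 5, 6), error at position 5, error magnitude e = 1, c = [10, 0, 4, 5, 8].

Step 1: column multipliers v_i = (∏_{j≠i}(α_i − α_j))^{−1} mod 11.
  i = 1 (α = 5): (5−8)(5−9)(5−1)(5−10) = (−3)·(−4)·4·(−5) = −240 ≡ 2, so v_1 = 2^{−1} = 6 (mod 11).
  i = 2 (α = 8): (8−5)(8−9)(8−1)(8−10) = 3·(−1)·7·(−2) = 42 ≡ 9, so v_2 = 9^{−1} = 5 (mod 11).
  i = 3 (α = 9): (9−5)(9−8)(9−1)(9−10) = 4·1·8·(−1) = −32 ≡ 1, so v_3 = 1^{−1} = 1 (mod 11).
  i = 4 (α = 1): (1−5)(1−8)(1−9)(1−10) = (−4)·(−7)·(−8)·(−9) = 2016 ≡ 3, so v_4 = 3^{−1} = 4 (mod 11).
  i = 5 (α = 10): (10−5)(10−8)(10−9)(10−1) = 5·2·1·9 = 90 ≡ 2, so v_5 = 2^{−1} = 6 (mod 11).
  v = [6, 5, 1, 4, 6].
Step 2: syndromes of r = [10, 0, 4, 5, 9] (all sums mod 11).
  S_0 = Σ v_i r_i = 6·10 + 5·0 + 1·4 + 4·5 + 6·9 = 138 ≡ 6.
  S_1 = Σ v_i α_i r_i = 6·5·10 + 5·8·0 + 1·9·4 + 4·1·5 + 6·10·9 = 896 ≡ 5.
  α_i^2 mod 11 = [3, 9, 4, 1, 1].
  S_2 = Σ v_i α_i^2 r_i = 6·3·10 + 5·9·0 + 1·4·4 + 4·1·5 + 6·1·9 = 270 ≡ 6.
  S = (6, 5, 6) ≠ 0, so r is not a codeword (an error is present).
Step 3: locate the error. For a single error e at position i, S_ℓ = v_i·e·α_i^ℓ, so α_err = S_1/S_0.
  S_0^{−1} = 6^{−1} = 2 (mod 11), so α_err = 5·2 = 10 ≡ 10 = α_5. Error position i = 5.
  Consistency check: S_2/S_1 = 6·9 = 54 ≡ 10 = α_err ✓ (single-error assumption holds).
Step 4: error magnitude e = S_0/v_5 = S_0·∏_{j≠5}(α_5 − α_j) = 6·2 = 12 ≡ 1 (mod 11).
Step 5: correct position 5: c_5 = r_5 − e = 9 − 1 ≡ 8 (mod 11). Hence c = [10, 0, 4, 5, 8].
  Check: interpolating c through the α_i gives m(x) = 1 + 4·x (degree < 2) with m(α_i) = c_i for every i, so c is indeed a codeword.


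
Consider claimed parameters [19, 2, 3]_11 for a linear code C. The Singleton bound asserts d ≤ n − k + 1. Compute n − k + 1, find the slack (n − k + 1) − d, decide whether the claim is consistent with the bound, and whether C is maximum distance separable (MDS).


Singleton RHS = n − k + 1 = 18, slack = 15, bound satisfied, not MDS.

Singleton bound: d ≤ n − k + 1.
Here n = 19, k = 2, so n − k + 1 = 18.
Given d = 3, check d ≤ 18: YES.
Slack = (n − k + 1) − d = 15.
The code is NOT MDS (slack = 15 > 0).
Description: the claimed parameters are [19, 2, 3]_11; such a code would be non-MDS.


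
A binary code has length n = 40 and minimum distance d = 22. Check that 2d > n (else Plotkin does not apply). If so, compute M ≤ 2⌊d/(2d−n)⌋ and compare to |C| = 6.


Plotkin bound M ≤ 10; given |C| = 6 ≤ bound (satisfied).

Check applicability: 2d = 44, n = 40.
2d − n = 4 > 0, so Plotkin applies.
Compute d/(2d−n) = 22/4 ≈ 5.5000.
⌊d/(2d−n)⌋ = 5.
Plotkin bound: M ≤ 2·5 = 10.
Given |C| = 6, check: satisfied.
This |C| is below the Plotkin bound.


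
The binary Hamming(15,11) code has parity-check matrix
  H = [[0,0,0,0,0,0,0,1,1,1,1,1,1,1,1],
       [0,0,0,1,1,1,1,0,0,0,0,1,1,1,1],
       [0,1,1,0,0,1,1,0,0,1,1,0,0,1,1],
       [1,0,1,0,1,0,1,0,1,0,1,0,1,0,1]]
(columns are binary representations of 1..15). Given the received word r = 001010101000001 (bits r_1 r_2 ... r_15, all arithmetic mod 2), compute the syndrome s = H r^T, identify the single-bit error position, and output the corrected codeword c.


s = (0, 1, 1, 1)^T, error position = 7, corrected codeword c = 001010001000001

Compute s = H r^T mod 2 one row at a time:
  s_1 = 0 + 1 + 0 + 0 + 0 + 0 + 0 + 1 = 2 ≡ 0 (mod 2).
  s_2 = 0 + 1 + 0 + 1 + 0 + 0 + 0 + 1 = 3 ≡ 1 (mod 2).
  s_3 = 0 + 1 + 0 + 1 + 0 + 0 + 0 + 1 = 3 ≡ 1 (mod 2).
  s_4 = 0 + 1 + 1 + 1 + 1 + 0 + 0 + 1 = 5 ≡ 1 (mod 2).
s = (0, 1, 1, 1)^T — this equals column 7 of H (binary 0111), so error is at position 7.
Correct: flip bit 7 of r = 001010101000001 to get c = 001010001000001.


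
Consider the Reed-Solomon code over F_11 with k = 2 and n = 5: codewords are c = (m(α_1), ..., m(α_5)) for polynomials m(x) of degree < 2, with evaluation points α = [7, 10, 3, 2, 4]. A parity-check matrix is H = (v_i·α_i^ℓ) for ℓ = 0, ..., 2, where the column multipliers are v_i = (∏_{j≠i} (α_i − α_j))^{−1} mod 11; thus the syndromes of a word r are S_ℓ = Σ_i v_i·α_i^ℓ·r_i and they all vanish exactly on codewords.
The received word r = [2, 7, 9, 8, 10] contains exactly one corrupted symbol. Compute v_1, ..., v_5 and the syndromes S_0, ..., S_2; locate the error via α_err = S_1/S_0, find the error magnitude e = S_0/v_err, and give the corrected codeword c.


S = (5, 6, 5), error at position 2, error magnitude e = 2, c = [2, 5, 9, 8, 10].

Step 1: column multipliers v_i = (∏_{j≠i}(α_i − α_j))^{−1} mod 11.
  i = 1 (α = 7): (7−10)(7−3)(7−2)(7−4) = (−3)·4·5·3 = −180 ≡ 7, so v_1 = 7^{−1} = 8 (mod 11).
  i = 2 (α = 10): (10−7)(10−3)(10−2)(10−4) = 3·7·8·6 = 1008 ≡ 7, so v_2 = 7^{−1} = 8 (mod 11).
  i = 3 (α = 3): (3−7)(3−10)(3−2)(3−4) = (−4)·(−7)·1·(−1) = −28 ≡ 5, so v_3 = 5^{−1} = 9 (mod 11).
  i = 4 (α = 2): (2−7)(2−10)(2−3)(2−4) = (−5)·(−8)·(−1)·(−2) = 80 ≡ 3, so v_4 = 3^{−1} = 4 (mod 11).
  i = 5 (α = 4): (4−7)(4−10)(4−3)(4−2) = (−3)·(−6)·1·2 = 36 ≡ 3, so v_5 = 3^{−1} = 4 (mod 11).
  v = [8, 8, 9, 4, 4].
Step 2: syndromes of r = [2, 7, 9, 8, 10] (all sums mod 11).
  S_0 = Σ v_i r_i = 8·2 + 8·7 + 9·9 + 4·8 + 4·10 = 225 ≡ 5.
  S_1 = Σ v_i α_i r_i = 8·7·2 + 8·10·7 + 9·3·9 + 4·2·8 + 4·4·10 = 1139 ≡ 6.
  α_i^2 mod 11 = [5, 1, 9, 4, 5].
  S_2 = Σ v_i α_i^2 r_i = 8·5·2 + 8·1·7 + 9·9·9 + 4·4·8 + 4·5·10 = 1193 ≡ 5.
  S = (5, 6, 5) ≠ 0, so r is not a codeword (an error is present).
Step 3: locate the error. For a single error e at position i, S_ℓ = v_i·e·α_i^ℓ, so α_err = S_1/S_0.
  S_0^{−1} = 5^{−1} = 9 (mod 11), so α_err = 6·9 = 54 ≡ 10 = α_2. Error position i = 2.
  Consistency check: S_2/S_1 = 5·2 = 10 ≡ 10 = α_err ✓ (single-error assumption holds).
Step 4: error magnitude e = S_0/v_2 = S_0·∏_{j≠2}(α_2 − α_j) = 5·7 = 35 ≡ 2 (mod 11).
Step 5: correct position 2: c_2 = r_2 − e = 7 − 2 ≡ 5 (mod 11). Hence c = [2, 5, 9, 8, 10].
  Check: interpolating c through the α_i gives m(x) = 6 + 1·x (degree < 2) with m(α_i) = c_i for every i, so c is indeed a codeword.


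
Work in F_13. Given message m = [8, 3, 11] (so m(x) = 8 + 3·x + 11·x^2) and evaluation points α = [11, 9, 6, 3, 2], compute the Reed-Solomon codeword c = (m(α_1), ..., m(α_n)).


c = [7, 3, 6, 12, 6]

Message polynomial: m(x) = 8 + 3·x + 11·x^2 (mod 13).
For each evaluation point α_i, compute m(α_i) mod 13:
  α_1 = 11: Horner steps 11 → 7 → 7, so m(11) = 7.
  α_2 = 9: Horner steps 11 → 11 → 3, so m(9) = 3.
  α_3 = 6: Horner steps 11 → 4 → 6, so m(6) = 6.
  α_4 = 3: Horner steps 11 → 10 → 12, so m(3) = 12.
  α_5 = 2: Horner steps 11 → 12 → 6, so m(2) = 6.
Codeword c = [7, 3, 6, 12, 6] ∈ F_13^5.


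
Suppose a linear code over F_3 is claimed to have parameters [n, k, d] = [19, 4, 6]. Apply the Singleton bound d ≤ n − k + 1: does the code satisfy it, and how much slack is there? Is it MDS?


Singleton RHS = n − k + 1 = 16, slack = 10, bound satisfied, not MDS.

Singleton bound: d ≤ n − k + 1.
Here n = 19, k = 4, so n − k + 1 = 16.
Given d = 6, check d ≤ 16: YES.
Slack = (n − k + 1) − d = 10.
The code is NOT MDS (slack = 10 > 0).
Description: the claimed parameters are [19, 4, 6]_3; such a code would be non-MDS.


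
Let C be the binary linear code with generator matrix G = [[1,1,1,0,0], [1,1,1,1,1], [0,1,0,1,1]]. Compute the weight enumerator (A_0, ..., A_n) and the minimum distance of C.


Weight distribution: A_0 = 1, A_1 = 1, A_2 = 2, A_3 = 2, A_4 = 1, A_5 = 1. Minimum distance d = 1.

Enumerate all 2^3 = 8 messages m ∈ F_2^3.
For each, compute codeword c = mG in F_2^5, then tally its weight.
  m = 000 → c = 00000, weight = 0.
  m = 100 → c = 11100, weight = 3.
  m = 010 → c = 11111, weight = 5.
  m = 110 → c = 00011, weight = 2.
  m = 001 → c = 01011, weight = 3.
  m = 101 → c = 10111, weight = 4.
  m = 011 → c = 10100, weight = 2.
  m = 111 → c = 01000, weight = 1.
Tally weights:
  weight 0: 1 codewords.
  weight 1: 1 codewords.
  weight 2: 2 codewords.
  weight 3: 2 codewords.
  weight 4: 1 codewords.
  weight 5: 1 codewords.
Minimum distance d = smallest w > 0 with A_w > 0 = 1.
Sanity: Σ A_w = 8 = 2^3 = 8 ✓.


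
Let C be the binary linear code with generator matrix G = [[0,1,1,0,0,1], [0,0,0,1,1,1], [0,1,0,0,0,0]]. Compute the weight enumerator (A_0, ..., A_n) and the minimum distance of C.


Weight distribution: A_0 = 1, A_1 = 1, A_2 = 1, A_3 = 3, A_4 = 2. Minimum distance d = 1.

Enumerate all 2^3 = 8 messages m ∈ F_2^3.
For each, compute codeword c = mG in F_2^6, then tally its weight.
  m = 000 → c = 000000, weight = 0.
  m = 100 → c = 011001, weight = 3.
  m = 010 → c = 000111, weight = 3.
  m = 110 → c = 011110, weight = 4.
  m = 001 → c = 010000, weight = 1.
  m = 101 → c = 001001, weight = 2.
  m = 011 → c = 010111, weight = 4.
  m = 111 → c = 001110, weight = 3.
Tally weights:
  weight 0: 1 codewords.
  weight 1: 1 codewords.
  weight 2: 1 codewords.
  weight 3: 3 codewords.
  weight 4: 2 codewords.
Minimum distance d = smallest w > 0 with A_w > 0 = 1.
Sanity: Σ A_w = 8 = 2^3 = 8 ✓.


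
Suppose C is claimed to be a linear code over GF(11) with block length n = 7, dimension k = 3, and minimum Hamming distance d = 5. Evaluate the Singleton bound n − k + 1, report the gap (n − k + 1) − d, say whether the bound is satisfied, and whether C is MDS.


Singleton RHS = n − k + 1 = 5, slack = 0, bound satisfied, MDS.

Singleton bound: d ≤ n − k + 1.
Here n = 7, k = 3, so n − k + 1 = 5.
Given d = 5, check d ≤ 5: YES.
Slack = (n − k + 1) − d = 0.
The code is MDS (slack = 0).
Description: the claimed parameters are [7, 3, 5]_11; such a code would be MDS (meets Singleton bound).


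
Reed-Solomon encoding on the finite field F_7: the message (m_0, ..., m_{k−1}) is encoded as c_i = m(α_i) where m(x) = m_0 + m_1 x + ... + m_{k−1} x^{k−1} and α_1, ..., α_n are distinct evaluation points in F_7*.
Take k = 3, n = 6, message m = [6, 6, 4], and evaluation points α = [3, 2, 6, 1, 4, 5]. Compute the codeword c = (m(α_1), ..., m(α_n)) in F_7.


c = [4, 6, 4, 2, 3, 3]

Message polynomial: m(x) = 6 + 6·x + 4·x^2 (mod 7).
For each evaluation point α_i, compute m(α_i) mod 7:
  α_1 = 3: Horner steps 4 → 4 → 4, so m(3) = 4.
  α_2 = 2: Horner steps 4 → 0 → 6, so m(2) = 6.
  α_3 = 6: Horner steps 4 → 2 → 4, so m(6) = 4.
  α_4 = 1: Horner steps 4 → 3 → 2, so m(1) = 2.
  α_5 = 4: Horner steps 4 → 1 → 3, so m(4) = 3.
  α_6 = 5: Horner steps 4 → 5 → 3, so m(5) = 3.
Codeword c = [4, 6, 4, 2, 3, 3] ∈ F_7^6.


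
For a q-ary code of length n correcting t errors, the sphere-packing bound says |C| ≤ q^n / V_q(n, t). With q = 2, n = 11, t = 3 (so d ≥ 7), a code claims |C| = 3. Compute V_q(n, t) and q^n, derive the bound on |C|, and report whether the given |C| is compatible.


V_q(n, t) = 232, q^n = 2048, Hamming bound = 8, |C| = 3 ≤ bound (satisfied).

Step 1: Compute V_q(n, t) = Σ_{j=0}^3 C(n, j) (q−1)^j.
  j = 0: C(11,0)·(1)^0 = 1·1 = 1.
  j = 1: C(11,1)·(1)^1 = 11·1 = 11.
  j = 2: C(11,2)·(1)^2 = 55·1 = 55.
  j = 3: C(11,3)·(1)^3 = 165·1 = 165.
  V_q(n, t) = 1 + 11 + 55 + 165 = 232.
Step 2: q^n = 2^11 = 2048.
Step 3: Hamming bound ⌊q^n / V_q(n,t)⌋ = ⌊2048/232⌋ = 8.
Step 4: Compare |C| = 3 to 8: satisfied.
The claimed |C| lies below the Hamming bound.


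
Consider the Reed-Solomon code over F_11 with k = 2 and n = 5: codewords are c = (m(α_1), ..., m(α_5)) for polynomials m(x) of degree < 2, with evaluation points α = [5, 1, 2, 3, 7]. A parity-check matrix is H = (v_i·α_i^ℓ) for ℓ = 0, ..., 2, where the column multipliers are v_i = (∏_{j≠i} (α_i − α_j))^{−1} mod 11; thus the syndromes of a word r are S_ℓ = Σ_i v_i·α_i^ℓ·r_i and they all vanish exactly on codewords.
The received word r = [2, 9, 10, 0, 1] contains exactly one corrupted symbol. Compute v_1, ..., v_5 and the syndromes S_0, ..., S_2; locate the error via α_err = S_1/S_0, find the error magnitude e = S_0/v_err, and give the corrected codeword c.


S = (7, 5, 2), error at position 5, error magnitude e = 8, c = [2, 9, 10, 0, 4].

Step 1: column multipliers v_i = (∏_{j≠i}(α_i − α_j))^{−1} mod 11.
  i = 1 (α = 5): (5−1)(5−2)(5−3)(5−7) = 4·3·2·(−2) = −48 ≡ 7, so v_1 = 7^{−1} = 8 (mod 11).
  i = 2 (α = 1): (1−5)(1−2)(1−3)(1−7) = (−4)·(−1)·(−2)·(−6) = 48 ≡ 4, so v_2 = 4^{−1} = 3 (mod 11).
  i = 3 (α = 2): (2−5)(2−1)(2−3)(2−7) = (−3)·1·(−1)·(−5) = −15 ≡ 7, so v_3 = 7^{−1} = 8 (mod 11).
  i = 4 (α = 3): (3−5)(3−1)(3−2)(3−7) = (−2)·2·1·(−4) = 16 ≡ 5, so v_4 = 5^{−1} = 9 (mod 11).
  i = 5 (α = 7): (7−5)(7−1)(7−2)(7−3) = 2·6·5·4 = 240 ≡ 9, so v_5 = 9^{−1} = 5 (mod 11).
  v = [8, 3, 8, 9, 5].
Step 2: syndromes of r = [2, 9, 10, 0, 1] (all sums mod 11).
  S_0 = Σ v_i r_i = 8·2 + 3·9 + 8·10 + 9·0 + 5·1 = 128 ≡ 7.
  S_1 = Σ v_i α_i r_i = 8·5·2 + 3·1·9 + 8·2·10 + 9·3·0 + 5·7·1 = 302 ≡ 5.
  α_i^2 mod 11 = [3, 1, 4, 9, 5].
  S_2 = Σ v_i α_i^2 r_i = 8·3·2 + 3·1·9 + 8·4·10 + 9·9·0 + 5·5·1 = 420 ≡ 2.
  S = (7, 5, 2) ≠ 0, so r is not a codeword (an error is present).
Step 3: locate the error. For a single error e at position i, S_ℓ = v_i·e·α_i^ℓ, so α_err = S_1/S_0.
  S_0^{−1} = 7^{−1} = 8 (mod 11), so α_err = 5·8 = 40 ≡ 7 = α_5. Error position i = 5.
  Consistency check: S_2/S_1 = 2·9 = 18 ≡ 7 = α_err ✓ (single-error assumption holds).
Step 4: error magnitude e = S_0/v_5 = S_0·∏_{j≠5}(α_5 − α_j) = 7·9 = 63 ≡ 8 (mod 11).
Step 5: correct position 5: c_5 = r_5 − e = 1 − 8 ≡ 4 (mod 11). Hence c = [2, 9, 10, 0, 4].
  Check: interpolating c through the α_i gives m(x) = 8 + 1·x (degree < 2) with m(α_i) = c_i for every i, so c is indeed a codeword.


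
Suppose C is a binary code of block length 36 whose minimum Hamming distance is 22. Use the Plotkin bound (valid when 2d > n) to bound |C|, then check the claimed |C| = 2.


Plotkin bound M ≤ 4; given |C| = 2 ≤ bound (satisfied).

Check applicability: 2d = 44, n = 36.
2d − n = 8 > 0, so Plotkin applies.
Compute d/(2d−n) = 22/8 ≈ 2.7500.
⌊d/(2d−n)⌋ = 2.
Plotkin bound: M ≤ 2·2 = 4.
Given |C| = 2, check: satisfied.
This |C| is below the Plotkin bound.


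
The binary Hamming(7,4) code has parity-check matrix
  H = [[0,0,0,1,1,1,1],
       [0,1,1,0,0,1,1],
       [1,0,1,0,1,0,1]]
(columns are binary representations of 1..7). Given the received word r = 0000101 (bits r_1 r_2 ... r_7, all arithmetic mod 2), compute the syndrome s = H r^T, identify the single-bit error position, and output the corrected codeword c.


s = (0, 1, 0)^T, error position = 2, corrected codeword c = 0100101

Compute s = H r^T mod 2 one row at a time:
  s_1 = 0 + 1 + 0 + 1 = 2 ≡ 0 (mod 2).
  s_2 = 0 + 0 + 0 + 1 = 1 ≡ 1 (mod 2).
  s_3 = 0 + 0 + 1 + 1 = 2 ≡ 0 (mod 2).
s = (0, 1, 0)^T — this equals column 2 of H (binary 010), so error is at position 2.
Correct: flip bit 2 of r = 0000101 to get c = 0100101.
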